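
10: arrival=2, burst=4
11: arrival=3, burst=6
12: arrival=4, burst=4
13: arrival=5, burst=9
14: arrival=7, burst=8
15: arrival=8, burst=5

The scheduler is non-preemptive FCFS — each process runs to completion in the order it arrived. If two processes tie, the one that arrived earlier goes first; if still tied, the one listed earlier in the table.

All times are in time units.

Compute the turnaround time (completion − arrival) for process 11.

9

Timeline: | idle 0-2 | 10 2-6 | 11 6-12 | 12 12-16 | 13 16-25 | 14 25-33 | 15 33-38 |
Completion: 10=6  11=12  12=16  13=25  14=33  15=38
Turnaround(11) = completion − arrival = 12 − 3 = 9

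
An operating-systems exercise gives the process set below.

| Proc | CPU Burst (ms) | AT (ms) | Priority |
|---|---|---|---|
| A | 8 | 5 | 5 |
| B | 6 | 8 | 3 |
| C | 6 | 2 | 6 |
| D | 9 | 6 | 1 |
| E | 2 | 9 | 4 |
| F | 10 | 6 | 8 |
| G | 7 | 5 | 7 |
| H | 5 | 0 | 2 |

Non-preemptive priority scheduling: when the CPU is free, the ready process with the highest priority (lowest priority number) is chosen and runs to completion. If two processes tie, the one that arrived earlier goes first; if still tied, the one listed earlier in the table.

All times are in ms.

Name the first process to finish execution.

H

Gantt: | H 0-5 | A 5-13 | D 13-22 | B 22-28 | E 28-30 | C 30-36 | G 36-43 | F 43-53 |
Completion: A=13  B=28  C=36  D=22  E=30  F=53  G=43  H=5
Turnaround (C−A): A=8  B=20  C=34  D=16  E=21  F=47  G=38  H=5
Finish order: H → A → D → B → E → C → G → F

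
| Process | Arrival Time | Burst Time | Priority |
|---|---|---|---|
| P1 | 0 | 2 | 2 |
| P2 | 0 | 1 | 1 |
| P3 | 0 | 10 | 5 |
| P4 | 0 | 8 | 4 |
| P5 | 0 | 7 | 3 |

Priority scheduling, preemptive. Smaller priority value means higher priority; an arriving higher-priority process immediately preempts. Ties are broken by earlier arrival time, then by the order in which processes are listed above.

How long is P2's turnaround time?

Timeline: | P2 0-1 | P1 1-3 | P5 3-10 | P4 10-18 | P3 18-28 |
Completion: P1=3  P2=1  P3=28  P4=18  P5=10
Turnaround(P2) = completion − arrival = 1 − 0 = 1

1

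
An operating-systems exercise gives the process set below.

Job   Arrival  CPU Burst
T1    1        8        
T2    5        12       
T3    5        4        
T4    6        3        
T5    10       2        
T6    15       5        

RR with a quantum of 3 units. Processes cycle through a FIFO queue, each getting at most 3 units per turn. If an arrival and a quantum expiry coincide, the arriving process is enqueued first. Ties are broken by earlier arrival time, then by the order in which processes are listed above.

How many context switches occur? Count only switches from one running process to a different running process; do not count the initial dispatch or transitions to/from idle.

11

Gantt: | idle 0-1 | T1 1-7 | T2 7-10 | T3 10-13 | T4 13-16 | T1 16-18 | T5 18-20 | T2 20-23 | T3 23-24 | T6 24-27 | T2 27-30 | T6 30-32 | T2 32-35 |
Completion: T1=18  T2=35  T3=24  T4=16  T5=20  T6=32
Turnaround (C−A): T1=17  T2=30  T3=19  T4=10  T5=10  T6=17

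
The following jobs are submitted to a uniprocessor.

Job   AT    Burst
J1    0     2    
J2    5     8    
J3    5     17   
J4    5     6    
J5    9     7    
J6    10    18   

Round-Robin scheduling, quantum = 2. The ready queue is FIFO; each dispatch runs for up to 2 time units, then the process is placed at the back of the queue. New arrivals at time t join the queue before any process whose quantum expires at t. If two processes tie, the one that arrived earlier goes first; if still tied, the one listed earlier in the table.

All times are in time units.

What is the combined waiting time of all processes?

132

Gantt: | J1 0-2 | idle 2-5 | J2 5-7 | J3 7-9 | J4 9-11 | J2 11-13 | J5 13-15 | J3 15-17 | J6 17-19 | J4 19-21 | J2 21-23 | J5 23-25 | J3 25-27 | J6 27-29 | J4 29-31 | J2 31-33 | J5 33-35 | J3 35-37 | J6 37-39 | J5 39-40 | J3 40-42 | J6 42-44 | J3 44-46 | J6 46-48 | J3 48-50 | J6 50-52 | J3 52-54 | J6 54-56 | J3 56-57 | J6 57-61 |
Completion: J1=2  J2=33  J3=57  J4=31  J5=40  J6=61
Turnaround (C−A): J1=2  J2=28  J3=52  J4=26  J5=31  J6=51
Waiting = turnaround − burst: J1=0, J2=20, J3=35, J4=20, J5=24, J6=33
Total waiting = 0 + 20 + 35 + 20 + 24 + 33 = 132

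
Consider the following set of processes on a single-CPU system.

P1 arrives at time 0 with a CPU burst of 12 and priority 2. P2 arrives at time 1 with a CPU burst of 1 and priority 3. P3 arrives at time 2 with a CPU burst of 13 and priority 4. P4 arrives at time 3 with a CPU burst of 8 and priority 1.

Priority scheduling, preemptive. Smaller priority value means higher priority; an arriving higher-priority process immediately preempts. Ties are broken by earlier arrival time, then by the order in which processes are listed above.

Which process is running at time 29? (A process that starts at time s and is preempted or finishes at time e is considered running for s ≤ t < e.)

P3

Schedule: | P1 0-3 | P4 3-11 | P1 11-20 | P2 20-21 | P3 21-34 |
Completion: P1=20  P2=21  P3=34  P4=11
Turnaround (C−A): P1=20  P2=20  P3=32  P4=8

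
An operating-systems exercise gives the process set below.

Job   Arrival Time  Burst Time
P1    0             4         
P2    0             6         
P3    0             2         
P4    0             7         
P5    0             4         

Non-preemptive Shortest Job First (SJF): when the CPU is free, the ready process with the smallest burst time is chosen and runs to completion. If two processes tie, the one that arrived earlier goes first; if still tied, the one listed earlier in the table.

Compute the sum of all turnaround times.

57

Timeline: | P3 0-2 | P1 2-6 | P5 6-10 | P2 10-16 | P4 16-23 |
Completion: P1=6  P2=16  P3=2  P4=23  P5=10
Turnaround (C−A): P1=6  P2=16  P3=2  P4=23  P5=10
Turnaround = completion − arrival: P1=6, P2=16, P3=2, P4=23, P5=10
Total turnaround = 6 + 16 + 2 + 23 + 10 = 57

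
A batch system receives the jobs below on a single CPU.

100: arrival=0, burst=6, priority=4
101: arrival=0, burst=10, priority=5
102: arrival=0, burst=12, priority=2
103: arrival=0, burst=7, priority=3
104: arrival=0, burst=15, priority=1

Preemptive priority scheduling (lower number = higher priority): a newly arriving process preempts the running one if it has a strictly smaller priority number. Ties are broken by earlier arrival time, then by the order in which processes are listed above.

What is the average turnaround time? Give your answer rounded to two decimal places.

33.20

Gantt: | 104 0-15 | 102 15-27 | 103 27-34 | 100 34-40 | 101 40-50 |
Completion: 100=40  101=50  102=27  103=34  104=15
Turnaround times: 100=40, 101=50, 102=27, 103=34, 104=15
Average turnaround = (40+50+27+34+15) / 5 = 166/5 = 33.20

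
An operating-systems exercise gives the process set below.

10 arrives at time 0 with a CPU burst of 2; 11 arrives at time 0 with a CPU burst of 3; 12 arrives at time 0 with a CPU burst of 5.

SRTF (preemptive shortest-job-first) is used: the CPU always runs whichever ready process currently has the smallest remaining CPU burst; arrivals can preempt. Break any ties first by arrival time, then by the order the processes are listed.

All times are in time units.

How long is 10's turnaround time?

2

Timeline: | 10 0-2 | 11 2-5 | 12 5-10 |
Completion: 10=2  11=5  12=10
Turnaround(10) = completion − arrival = 2 − 0 = 2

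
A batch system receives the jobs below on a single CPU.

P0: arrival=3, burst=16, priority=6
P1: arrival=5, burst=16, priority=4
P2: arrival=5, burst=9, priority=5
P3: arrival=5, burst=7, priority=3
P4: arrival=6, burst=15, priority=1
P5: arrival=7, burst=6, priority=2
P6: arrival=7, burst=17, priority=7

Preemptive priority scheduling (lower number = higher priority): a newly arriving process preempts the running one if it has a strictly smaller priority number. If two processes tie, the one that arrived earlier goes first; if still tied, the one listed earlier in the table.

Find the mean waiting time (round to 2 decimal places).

32.14

Timeline: | idle 0-3 | P0 3-5 | P3 5-6 | P4 6-21 | P5 21-27 | P3 27-33 | P1 33-49 | P2 49-58 | P0 58-72 | P6 72-89 |
Completion: P0=72  P1=49  P2=58  P3=33  P4=21  P5=27  P6=89
Turnaround (C−A): P0=69  P1=44  P2=53  P3=28  P4=15  P5=20  P6=82
Waiting times: P0=53, P1=28, P2=44, P3=21, P4=0, P5=14, P6=65
Average waiting = (53+28+44+21+0+14+65) / 7 = 225/7 = 32.14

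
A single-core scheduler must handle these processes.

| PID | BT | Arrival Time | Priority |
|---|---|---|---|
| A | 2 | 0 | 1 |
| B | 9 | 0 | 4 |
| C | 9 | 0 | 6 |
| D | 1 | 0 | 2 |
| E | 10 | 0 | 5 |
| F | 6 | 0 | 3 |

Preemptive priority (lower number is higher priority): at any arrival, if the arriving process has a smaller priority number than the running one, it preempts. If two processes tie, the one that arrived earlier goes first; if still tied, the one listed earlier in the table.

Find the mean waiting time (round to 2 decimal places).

10.00

Gantt: | A 0-2 | D 2-3 | F 3-9 | B 9-18 | E 18-28 | C 28-37 |
Completion: A=2  B=18  C=37  D=3  E=28  F=9
Turnaround (C−A): A=2  B=18  C=37  D=3  E=28  F=9
Waiting times: A=0, B=9, C=28, D=2, E=18, F=3
Average waiting = (0+9+28+2+18+3) / 6 = 60/6 = 10.00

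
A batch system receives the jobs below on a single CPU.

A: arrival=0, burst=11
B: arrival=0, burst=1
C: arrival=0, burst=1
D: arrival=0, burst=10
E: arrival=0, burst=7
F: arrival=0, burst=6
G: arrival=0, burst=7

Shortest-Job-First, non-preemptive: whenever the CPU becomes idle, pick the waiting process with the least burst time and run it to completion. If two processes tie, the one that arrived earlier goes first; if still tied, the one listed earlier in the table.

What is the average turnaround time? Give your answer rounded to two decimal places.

17.57

Timeline: | B 0-1 | C 1-2 | F 2-8 | E 8-15 | G 15-22 | D 22-32 | A 32-43 |
Completion: A=43  B=1  C=2  D=32  E=15  F=8  G=22
Turnaround times: A=43, B=1, C=2, D=32, E=15, F=8, G=22
Average turnaround = (43+1+2+32+15+8+22) / 7 = 123/7 = 17.57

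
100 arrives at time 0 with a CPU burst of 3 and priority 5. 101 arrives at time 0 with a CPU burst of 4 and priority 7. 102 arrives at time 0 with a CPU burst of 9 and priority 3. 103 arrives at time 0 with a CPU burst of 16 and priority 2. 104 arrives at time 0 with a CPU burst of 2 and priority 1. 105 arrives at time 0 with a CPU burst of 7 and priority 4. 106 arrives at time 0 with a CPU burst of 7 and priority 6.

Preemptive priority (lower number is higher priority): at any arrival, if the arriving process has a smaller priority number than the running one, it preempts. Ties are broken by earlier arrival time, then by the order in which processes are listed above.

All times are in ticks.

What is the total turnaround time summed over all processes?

Gantt: | 104 0-2 | 103 2-18 | 102 18-27 | 105 27-34 | 100 34-37 | 106 37-44 | 101 44-48 |
Completion: 100=37  101=48  102=27  103=18  104=2  105=34  106=44
Turnaround = completion − arrival: 100=37, 101=48, 102=27, 103=18, 104=2, 105=34, 106=44
Total turnaround = 37 + 48 + 27 + 18 + 2 + 34 + 44 = 210

210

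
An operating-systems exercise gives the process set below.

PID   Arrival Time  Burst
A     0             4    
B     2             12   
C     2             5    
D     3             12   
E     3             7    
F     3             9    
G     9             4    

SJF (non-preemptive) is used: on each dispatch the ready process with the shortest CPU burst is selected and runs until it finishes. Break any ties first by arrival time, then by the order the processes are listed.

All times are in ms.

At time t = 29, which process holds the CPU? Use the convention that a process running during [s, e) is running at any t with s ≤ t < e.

B

Schedule: | A 0-4 | C 4-9 | G 9-13 | E 13-20 | F 20-29 | B 29-41 | D 41-53 |
Completion: A=4  B=41  C=9  D=53  E=20  F=29  G=13
Turnaround (C−A): A=4  B=39  C=7  D=50  E=17  F=26  G=4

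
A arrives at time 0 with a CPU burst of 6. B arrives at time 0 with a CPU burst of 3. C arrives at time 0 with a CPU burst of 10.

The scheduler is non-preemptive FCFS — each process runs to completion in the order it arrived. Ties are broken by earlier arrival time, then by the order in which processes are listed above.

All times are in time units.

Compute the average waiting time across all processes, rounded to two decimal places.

5.00

Timeline: | A 0-6 | B 6-9 | C 9-19 |
Completion: A=6  B=9  C=19
Turnaround (C−A): A=6  B=9  C=19
Waiting times: A=0, B=6, C=9
Average waiting = (0+6+9) / 3 = 15/3 = 5.00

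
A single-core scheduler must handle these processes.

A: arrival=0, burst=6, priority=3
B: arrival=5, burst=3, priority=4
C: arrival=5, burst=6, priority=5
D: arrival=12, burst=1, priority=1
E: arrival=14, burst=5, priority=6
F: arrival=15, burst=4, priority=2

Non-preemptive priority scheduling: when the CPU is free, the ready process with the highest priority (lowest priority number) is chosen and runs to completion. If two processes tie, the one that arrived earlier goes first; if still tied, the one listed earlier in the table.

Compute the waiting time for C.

Schedule: | A 0-6 | B 6-9 | C 9-15 | D 15-16 | F 16-20 | E 20-25 |
Completion: A=6  B=9  C=15  D=16  E=25  F=20
Turnaround (C−A): A=6  B=4  C=10  D=4  E=11  F=5
Waiting(C) = turnaround − burst = 10 − 6 = 4

4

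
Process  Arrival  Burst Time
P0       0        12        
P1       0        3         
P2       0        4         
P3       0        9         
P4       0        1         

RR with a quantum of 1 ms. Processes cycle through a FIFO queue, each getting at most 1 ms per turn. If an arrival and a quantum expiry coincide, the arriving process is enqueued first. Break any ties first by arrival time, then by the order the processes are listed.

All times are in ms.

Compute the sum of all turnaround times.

86

Timeline: | P0 0-1 | P1 1-2 | P2 2-3 | P3 3-4 | P4 4-5 | P0 5-6 | P1 6-7 | P2 7-8 | P3 8-9 | P0 9-10 | P1 10-11 | P2 11-12 | P3 12-13 | P0 13-14 | P2 14-15 | P3 15-16 | P0 16-17 | P3 17-18 | P0 18-19 | P3 19-20 | P0 20-21 | P3 21-22 | P0 22-23 | P3 23-24 | P0 24-25 | P3 25-26 | P0 26-29 |
Completion: P0=29  P1=11  P2=15  P3=26  P4=5
Turnaround (C−A): P0=29  P1=11  P2=15  P3=26  P4=5
Turnaround = completion − arrival: P0=29, P1=11, P2=15, P3=26, P4=5
Total turnaround = 29 + 11 + 15 + 26 + 5 = 86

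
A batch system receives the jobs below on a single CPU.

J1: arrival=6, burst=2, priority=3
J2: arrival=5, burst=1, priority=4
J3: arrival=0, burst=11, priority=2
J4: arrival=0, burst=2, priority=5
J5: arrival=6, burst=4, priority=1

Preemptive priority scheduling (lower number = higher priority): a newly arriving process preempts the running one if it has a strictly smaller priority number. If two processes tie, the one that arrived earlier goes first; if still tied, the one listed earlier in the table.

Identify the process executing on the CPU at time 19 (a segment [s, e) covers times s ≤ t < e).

Schedule: | J3 0-6 | J5 6-10 | J3 10-15 | J1 15-17 | J2 17-18 | J4 18-20 |
Completion: J1=17  J2=18  J3=15  J4=20  J5=10
Turnaround (C−A): J1=11  J2=13  J3=15  J4=20  J5=4

J4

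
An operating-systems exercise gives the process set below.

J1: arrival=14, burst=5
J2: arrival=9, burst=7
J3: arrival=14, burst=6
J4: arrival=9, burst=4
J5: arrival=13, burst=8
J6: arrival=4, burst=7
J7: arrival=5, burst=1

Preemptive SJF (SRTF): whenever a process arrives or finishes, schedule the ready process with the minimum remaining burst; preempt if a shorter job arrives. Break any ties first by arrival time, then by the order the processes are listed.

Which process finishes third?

Timeline: | idle 0-4 | J6 4-5 | J7 5-6 | J6 6-12 | J4 12-16 | J1 16-21 | J3 21-27 | J2 27-34 | J5 34-42 |
Completion: J1=21  J2=34  J3=27  J4=16  J5=42  J6=12  J7=6
Turnaround (C−A): J1=7  J2=25  J3=13  J4=7  J5=29  J6=8  J7=1
Finish order: J7 → J6 → J4 → J1 → J3 → J2 → J5

J4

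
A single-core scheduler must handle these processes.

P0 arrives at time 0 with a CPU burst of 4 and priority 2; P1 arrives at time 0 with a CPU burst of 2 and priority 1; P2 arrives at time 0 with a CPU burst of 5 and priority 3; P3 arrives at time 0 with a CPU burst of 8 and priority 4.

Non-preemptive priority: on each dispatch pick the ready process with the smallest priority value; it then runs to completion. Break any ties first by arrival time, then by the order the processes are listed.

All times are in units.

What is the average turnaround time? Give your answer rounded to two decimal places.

Schedule: | P1 0-2 | P0 2-6 | P2 6-11 | P3 11-19 |
Completion: P0=6  P1=2  P2=11  P3=19
Turnaround times: P0=6, P1=2, P2=11, P3=19
Average turnaround = (6+2+11+19) / 4 = 38/4 = 9.50

9.50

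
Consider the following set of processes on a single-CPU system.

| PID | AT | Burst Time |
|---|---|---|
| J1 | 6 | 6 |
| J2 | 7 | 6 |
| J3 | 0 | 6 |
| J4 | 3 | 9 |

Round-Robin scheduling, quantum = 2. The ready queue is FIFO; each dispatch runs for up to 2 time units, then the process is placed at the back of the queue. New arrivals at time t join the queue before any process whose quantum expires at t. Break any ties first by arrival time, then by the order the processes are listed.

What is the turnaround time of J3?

8

Schedule: | J3 0-4 | J4 4-6 | J3 6-8 | J1 8-10 | J4 10-12 | J2 12-14 | J1 14-16 | J4 16-18 | J2 18-20 | J1 20-22 | J4 22-24 | J2 24-26 | J4 26-27 |
Completion: J1=22  J2=26  J3=8  J4=27
Turnaround (C−A): J1=16  J2=19  J3=8  J4=24
Turnaround(J3) = completion − arrival = 8 − 0 = 8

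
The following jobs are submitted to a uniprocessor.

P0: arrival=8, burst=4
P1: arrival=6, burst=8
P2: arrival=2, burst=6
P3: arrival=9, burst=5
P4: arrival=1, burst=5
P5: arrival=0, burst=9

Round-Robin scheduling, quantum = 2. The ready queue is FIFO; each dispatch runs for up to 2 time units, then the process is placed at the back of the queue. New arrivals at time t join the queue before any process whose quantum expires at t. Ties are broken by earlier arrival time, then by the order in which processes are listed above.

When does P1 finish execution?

37

Schedule: | P5 0-2 | P4 2-4 | P2 4-6 | P5 6-8 | P4 8-10 | P1 10-12 | P2 12-14 | P0 14-16 | P5 16-18 | P3 18-20 | P4 20-21 | P1 21-23 | P2 23-25 | P0 25-27 | P5 27-29 | P3 29-31 | P1 31-33 | P5 33-34 | P3 34-35 | P1 35-37 |
Completion: P0=27  P1=37  P2=25  P3=35  P4=21  P5=34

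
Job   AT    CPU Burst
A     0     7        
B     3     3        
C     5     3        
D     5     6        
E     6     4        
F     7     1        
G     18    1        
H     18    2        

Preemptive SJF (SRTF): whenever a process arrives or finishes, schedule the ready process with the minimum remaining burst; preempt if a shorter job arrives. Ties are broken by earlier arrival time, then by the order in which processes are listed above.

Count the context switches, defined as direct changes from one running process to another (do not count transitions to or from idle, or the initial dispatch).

9

Timeline: | A 0-3 | B 3-6 | C 6-7 | F 7-8 | C 8-10 | A 10-14 | E 14-18 | G 18-19 | H 19-21 | D 21-27 |
Completion: A=14  B=6  C=10  D=27  E=18  F=8  G=19  H=21
Turnaround (C−A): A=14  B=3  C=5  D=22  E=12  F=1  G=1  H=3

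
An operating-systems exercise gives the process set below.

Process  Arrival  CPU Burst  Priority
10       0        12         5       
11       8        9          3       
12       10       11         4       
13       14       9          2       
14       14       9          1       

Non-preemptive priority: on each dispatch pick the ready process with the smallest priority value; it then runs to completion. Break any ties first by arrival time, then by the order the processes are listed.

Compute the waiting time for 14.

7

Timeline: | 10 0-12 | 11 12-21 | 14 21-30 | 13 30-39 | 12 39-50 |
Completion: 10=12  11=21  12=50  13=39  14=30
Turnaround (C−A): 10=12  11=13  12=40  13=25  14=16
Waiting(14) = turnaround − burst = 16 − 9 = 7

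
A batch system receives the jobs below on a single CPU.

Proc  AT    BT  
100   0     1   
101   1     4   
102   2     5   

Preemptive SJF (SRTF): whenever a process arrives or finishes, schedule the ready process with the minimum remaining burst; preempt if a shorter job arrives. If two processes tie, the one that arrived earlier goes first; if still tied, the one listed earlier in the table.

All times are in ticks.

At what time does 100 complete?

1

Gantt: | 100 0-1 | 101 1-5 | 102 5-10 |
Completion: 100=1  101=5  102=10
Turnaround (C−A): 100=1  101=4  102=8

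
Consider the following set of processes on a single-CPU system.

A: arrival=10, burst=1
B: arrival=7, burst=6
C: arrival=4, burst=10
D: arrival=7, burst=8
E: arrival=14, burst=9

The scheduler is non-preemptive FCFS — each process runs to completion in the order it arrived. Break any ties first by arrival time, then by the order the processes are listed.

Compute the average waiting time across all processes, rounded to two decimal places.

10.60

Schedule: | idle 0-4 | C 4-14 | B 14-20 | D 20-28 | A 28-29 | E 29-38 |
Completion: A=29  B=20  C=14  D=28  E=38
Turnaround (C−A): A=19  B=13  C=10  D=21  E=24
Waiting times: A=18, B=7, C=0, D=13, E=15
Average waiting = (18+7+0+13+15) / 5 = 53/5 = 10.60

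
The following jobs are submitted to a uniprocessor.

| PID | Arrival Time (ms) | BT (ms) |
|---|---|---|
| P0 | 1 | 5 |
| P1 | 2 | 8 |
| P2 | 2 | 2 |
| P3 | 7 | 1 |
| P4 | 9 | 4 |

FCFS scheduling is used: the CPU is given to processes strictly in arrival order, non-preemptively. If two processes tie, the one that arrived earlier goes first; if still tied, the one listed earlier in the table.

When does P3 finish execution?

Schedule: | idle 0-1 | P0 1-6 | P1 6-14 | P2 14-16 | P3 16-17 | P4 17-21 |
Completion: P0=6  P1=14  P2=16  P3=17  P4=21
Turnaround (C−A): P0=5  P1=12  P2=14  P3=10  P4=12

17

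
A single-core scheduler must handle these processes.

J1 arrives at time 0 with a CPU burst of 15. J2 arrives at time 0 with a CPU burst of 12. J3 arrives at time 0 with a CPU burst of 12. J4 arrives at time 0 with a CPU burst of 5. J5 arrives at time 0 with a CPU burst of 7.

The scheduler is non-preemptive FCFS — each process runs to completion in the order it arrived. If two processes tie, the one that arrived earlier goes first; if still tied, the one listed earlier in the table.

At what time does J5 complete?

Schedule: | J1 0-15 | J2 15-27 | J3 27-39 | J4 39-44 | J5 44-51 |
Completion: J1=15  J2=27  J3=39  J4=44  J5=51

51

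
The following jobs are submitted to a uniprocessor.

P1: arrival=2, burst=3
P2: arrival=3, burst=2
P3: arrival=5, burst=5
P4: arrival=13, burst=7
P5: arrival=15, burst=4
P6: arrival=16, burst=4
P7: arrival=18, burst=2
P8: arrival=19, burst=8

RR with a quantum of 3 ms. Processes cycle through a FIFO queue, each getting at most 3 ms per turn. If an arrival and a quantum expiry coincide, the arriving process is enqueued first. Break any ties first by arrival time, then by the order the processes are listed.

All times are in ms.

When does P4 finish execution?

33

Gantt: | idle 0-2 | P1 2-5 | P2 5-7 | P3 7-12 | idle 12-13 | P4 13-16 | P5 16-19 | P6 19-22 | P4 22-25 | P7 25-27 | P8 27-30 | P5 30-31 | P6 31-32 | P4 32-33 | P8 33-38 |
Completion: P1=5  P2=7  P3=12  P4=33  P5=31  P6=32  P7=27  P8=38
Turnaround (C−A): P1=3  P2=4  P3=7  P4=20  P5=16  P6=16  P7=9  P8=19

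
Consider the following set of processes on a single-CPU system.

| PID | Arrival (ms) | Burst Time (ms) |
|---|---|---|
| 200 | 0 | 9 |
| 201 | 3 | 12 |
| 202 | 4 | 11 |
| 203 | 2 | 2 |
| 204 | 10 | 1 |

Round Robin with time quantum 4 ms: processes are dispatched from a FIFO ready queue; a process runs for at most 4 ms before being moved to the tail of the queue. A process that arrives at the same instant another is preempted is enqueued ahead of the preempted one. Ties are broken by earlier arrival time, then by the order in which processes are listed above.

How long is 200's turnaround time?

28

Schedule: | 200 0-4 | 203 4-6 | 201 6-10 | 202 10-14 | 200 14-18 | 204 18-19 | 201 19-23 | 202 23-27 | 200 27-28 | 201 28-32 | 202 32-35 |
Completion: 200=28  201=32  202=35  203=6  204=19
Turnaround(200) = completion − arrival = 28 − 0 = 28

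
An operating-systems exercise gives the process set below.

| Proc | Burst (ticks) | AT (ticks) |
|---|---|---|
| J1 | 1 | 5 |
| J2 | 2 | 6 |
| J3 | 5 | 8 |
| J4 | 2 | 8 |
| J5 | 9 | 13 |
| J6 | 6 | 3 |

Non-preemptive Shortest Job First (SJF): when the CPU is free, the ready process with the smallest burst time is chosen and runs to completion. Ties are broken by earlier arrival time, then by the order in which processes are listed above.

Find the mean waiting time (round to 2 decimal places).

Timeline: | idle 0-3 | J6 3-9 | J1 9-10 | J2 10-12 | J4 12-14 | J3 14-19 | J5 19-28 |
Completion: J1=10  J2=12  J3=19  J4=14  J5=28  J6=9
Waiting times: J1=4, J2=4, J3=6, J4=4, J5=6, J6=0
Average waiting = (4+4+6+4+6+0) / 6 = 24/6 = 4.00

4.00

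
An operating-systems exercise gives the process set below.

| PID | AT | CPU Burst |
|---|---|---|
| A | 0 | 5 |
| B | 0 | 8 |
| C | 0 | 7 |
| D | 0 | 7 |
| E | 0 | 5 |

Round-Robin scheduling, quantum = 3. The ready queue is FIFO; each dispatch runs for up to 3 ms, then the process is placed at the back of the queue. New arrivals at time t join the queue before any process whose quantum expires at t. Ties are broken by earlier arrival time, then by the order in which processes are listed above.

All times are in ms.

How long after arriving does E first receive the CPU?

12

Schedule: | A 0-3 | B 3-6 | C 6-9 | D 9-12 | E 12-15 | A 15-17 | B 17-20 | C 20-23 | D 23-26 | E 26-28 | B 28-30 | C 30-31 | D 31-32 |
Completion: A=17  B=30  C=31  D=32  E=28
Turnaround (C−A): A=17  B=30  C=31  D=32  E=28
Response(E) = first start − arrival = 12 − 0 = 12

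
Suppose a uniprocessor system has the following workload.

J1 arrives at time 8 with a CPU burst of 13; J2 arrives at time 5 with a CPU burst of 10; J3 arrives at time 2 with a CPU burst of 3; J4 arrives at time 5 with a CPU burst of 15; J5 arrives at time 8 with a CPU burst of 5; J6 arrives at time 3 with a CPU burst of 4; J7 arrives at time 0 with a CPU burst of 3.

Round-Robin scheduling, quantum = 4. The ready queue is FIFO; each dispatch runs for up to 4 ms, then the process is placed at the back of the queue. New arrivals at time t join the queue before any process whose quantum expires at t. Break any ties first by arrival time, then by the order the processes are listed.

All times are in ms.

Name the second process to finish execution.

J3

Gantt: | J7 0-3 | J3 3-6 | J6 6-10 | J2 10-14 | J4 14-18 | J1 18-22 | J5 22-26 | J2 26-30 | J4 30-34 | J1 34-38 | J5 38-39 | J2 39-41 | J4 41-45 | J1 45-49 | J4 49-52 | J1 52-53 |
Completion: J1=53  J2=41  J3=6  J4=52  J5=39  J6=10  J7=3
Finish order: J7 → J3 → J6 → J5 → J2 → J4 → J1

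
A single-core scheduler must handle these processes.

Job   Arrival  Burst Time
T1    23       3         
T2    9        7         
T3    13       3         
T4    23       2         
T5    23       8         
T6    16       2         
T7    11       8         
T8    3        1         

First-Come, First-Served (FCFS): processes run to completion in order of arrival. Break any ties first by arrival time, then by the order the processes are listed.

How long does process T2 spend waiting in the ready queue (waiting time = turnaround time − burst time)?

Gantt: | idle 0-3 | T8 3-4 | idle 4-9 | T2 9-16 | T7 16-24 | T3 24-27 | T6 27-29 | T1 29-32 | T4 32-34 | T5 34-42 |
Completion: T1=32  T2=16  T3=27  T4=34  T5=42  T6=29  T7=24  T8=4
Turnaround (C−A): T1=9  T2=7  T3=14  T4=11  T5=19  T6=13  T7=13  T8=1
Waiting(T2) = turnaround − burst = 7 − 7 = 0

0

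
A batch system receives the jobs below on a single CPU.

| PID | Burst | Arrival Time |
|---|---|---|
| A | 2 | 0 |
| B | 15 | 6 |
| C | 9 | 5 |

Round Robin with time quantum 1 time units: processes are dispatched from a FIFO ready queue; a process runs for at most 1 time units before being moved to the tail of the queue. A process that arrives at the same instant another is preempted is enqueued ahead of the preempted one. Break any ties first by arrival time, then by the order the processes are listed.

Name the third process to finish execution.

Schedule: | A 0-2 | idle 2-5 | C 5-6 | B 6-7 | C 7-8 | B 8-9 | C 9-10 | B 10-11 | C 11-12 | B 12-13 | C 13-14 | B 14-15 | C 15-16 | B 16-17 | C 17-18 | B 18-19 | C 19-20 | B 20-21 | C 21-22 | B 22-29 |
Completion: A=2  B=29  C=22
Turnaround (C−A): A=2  B=23  C=17
Finish order: A → C → B

B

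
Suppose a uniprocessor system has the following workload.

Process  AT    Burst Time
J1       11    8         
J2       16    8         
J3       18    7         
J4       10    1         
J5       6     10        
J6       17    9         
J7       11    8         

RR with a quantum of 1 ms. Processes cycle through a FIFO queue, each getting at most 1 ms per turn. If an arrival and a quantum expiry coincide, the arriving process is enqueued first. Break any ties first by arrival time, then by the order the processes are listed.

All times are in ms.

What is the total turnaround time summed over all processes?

Gantt: | idle 0-6 | J5 6-10 | J4 10-11 | J5 11-12 | J1 12-13 | J7 13-14 | J5 14-15 | J1 15-16 | J7 16-17 | J5 17-18 | J2 18-19 | J1 19-20 | J6 20-21 | J7 21-22 | J3 22-23 | J5 23-24 | J2 24-25 | J1 25-26 | J6 26-27 | J7 27-28 | J3 28-29 | J5 29-30 | J2 30-31 | J1 31-32 | J6 32-33 | J7 33-34 | J3 34-35 | J5 35-36 | J2 36-37 | J1 37-38 | J6 38-39 | J7 39-40 | J3 40-41 | J2 41-42 | J1 42-43 | J6 43-44 | J7 44-45 | J3 45-46 | J2 46-47 | J1 47-48 | J6 48-49 | J7 49-50 | J3 50-51 | J2 51-52 | J6 52-53 | J3 53-54 | J2 54-55 | J6 55-57 |
Completion: J1=48  J2=55  J3=54  J4=11  J5=36  J6=57  J7=50
Turnaround (C−A): J1=37  J2=39  J3=36  J4=1  J5=30  J6=40  J7=39
Turnaround = completion − arrival: J1=37, J2=39, J3=36, J4=1, J5=30, J6=40, J7=39
Total turnaround = 37 + 39 + 36 + 1 + 30 + 40 + 39 = 222

222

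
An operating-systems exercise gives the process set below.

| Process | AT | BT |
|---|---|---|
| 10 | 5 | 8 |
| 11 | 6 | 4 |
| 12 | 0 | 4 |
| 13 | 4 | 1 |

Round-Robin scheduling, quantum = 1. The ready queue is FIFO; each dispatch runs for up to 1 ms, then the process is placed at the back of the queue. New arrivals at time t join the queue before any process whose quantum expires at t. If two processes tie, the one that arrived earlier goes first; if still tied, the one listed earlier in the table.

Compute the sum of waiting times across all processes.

Gantt: | 12 0-4 | 13 4-5 | 10 5-6 | 11 6-7 | 10 7-8 | 11 8-9 | 10 9-10 | 11 10-11 | 10 11-12 | 11 12-13 | 10 13-17 |
Completion: 10=17  11=13  12=4  13=5
Waiting = turnaround − burst: 10=4, 11=3, 12=0, 13=0
Total waiting = 4 + 3 + 0 + 0 = 7

7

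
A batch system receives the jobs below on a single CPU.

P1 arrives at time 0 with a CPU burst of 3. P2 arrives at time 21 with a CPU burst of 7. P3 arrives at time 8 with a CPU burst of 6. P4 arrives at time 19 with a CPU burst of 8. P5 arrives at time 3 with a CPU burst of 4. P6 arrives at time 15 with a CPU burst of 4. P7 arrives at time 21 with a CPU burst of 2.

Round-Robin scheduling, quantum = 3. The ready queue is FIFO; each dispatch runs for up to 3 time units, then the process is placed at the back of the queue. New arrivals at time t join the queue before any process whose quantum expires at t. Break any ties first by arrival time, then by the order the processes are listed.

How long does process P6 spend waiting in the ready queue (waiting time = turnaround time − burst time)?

Schedule: | P1 0-3 | P5 3-7 | idle 7-8 | P3 8-14 | idle 14-15 | P6 15-19 | P4 19-22 | P2 22-25 | P7 25-27 | P4 27-30 | P2 30-33 | P4 33-35 | P2 35-36 |
Completion: P1=3  P2=36  P3=14  P4=35  P5=7  P6=19  P7=27
Turnaround (C−A): P1=3  P2=15  P3=6  P4=16  P5=4  P6=4  P7=6
Waiting(P6) = turnaround − burst = 4 − 4 = 0

0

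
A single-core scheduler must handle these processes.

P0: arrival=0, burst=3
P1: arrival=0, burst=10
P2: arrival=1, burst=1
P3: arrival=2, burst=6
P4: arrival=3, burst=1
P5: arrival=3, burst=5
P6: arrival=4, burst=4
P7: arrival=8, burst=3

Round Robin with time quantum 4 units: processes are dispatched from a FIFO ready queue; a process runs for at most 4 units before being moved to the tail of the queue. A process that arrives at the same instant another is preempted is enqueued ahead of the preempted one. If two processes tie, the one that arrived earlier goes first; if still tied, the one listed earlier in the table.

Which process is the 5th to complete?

Timeline: | P0 0-3 | P1 3-7 | P2 7-8 | P3 8-12 | P4 12-13 | P5 13-17 | P6 17-21 | P1 21-25 | P7 25-28 | P3 28-30 | P5 30-31 | P1 31-33 |
Completion: P0=3  P1=33  P2=8  P3=30  P4=13  P5=31  P6=21  P7=28
Finish order: P0 → P2 → P4 → P6 → P7 → P3 → P5 → P1

P7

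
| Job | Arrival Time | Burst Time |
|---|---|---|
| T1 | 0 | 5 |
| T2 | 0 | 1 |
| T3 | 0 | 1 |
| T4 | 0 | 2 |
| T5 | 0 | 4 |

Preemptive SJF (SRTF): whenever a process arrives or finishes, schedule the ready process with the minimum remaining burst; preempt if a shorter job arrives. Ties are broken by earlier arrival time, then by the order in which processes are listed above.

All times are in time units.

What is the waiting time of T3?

1

Schedule: | T2 0-1 | T3 1-2 | T4 2-4 | T5 4-8 | T1 8-13 |
Completion: T1=13  T2=1  T3=2  T4=4  T5=8
Waiting(T3) = turnaround − burst = 2 − 1 = 1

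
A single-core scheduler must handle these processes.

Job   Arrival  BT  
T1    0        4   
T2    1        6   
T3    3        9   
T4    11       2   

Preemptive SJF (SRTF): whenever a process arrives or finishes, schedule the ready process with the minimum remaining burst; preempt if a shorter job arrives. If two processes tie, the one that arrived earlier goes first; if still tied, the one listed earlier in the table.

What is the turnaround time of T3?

Timeline: | T1 0-4 | T2 4-10 | T3 10-11 | T4 11-13 | T3 13-21 |
Completion: T1=4  T2=10  T3=21  T4=13
Turnaround (C−A): T1=4  T2=9  T3=18  T4=2
Turnaround(T3) = completion − arrival = 21 − 3 = 18

18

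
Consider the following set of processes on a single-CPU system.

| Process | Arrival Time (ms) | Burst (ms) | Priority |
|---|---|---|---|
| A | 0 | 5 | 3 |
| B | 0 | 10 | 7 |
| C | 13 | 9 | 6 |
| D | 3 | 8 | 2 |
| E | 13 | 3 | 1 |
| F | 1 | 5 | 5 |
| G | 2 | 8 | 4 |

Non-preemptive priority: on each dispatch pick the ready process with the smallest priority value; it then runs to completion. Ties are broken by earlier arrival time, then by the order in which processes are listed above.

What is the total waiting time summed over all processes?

Gantt: | A 0-5 | D 5-13 | E 13-16 | G 16-24 | F 24-29 | C 29-38 | B 38-48 |
Completion: A=5  B=48  C=38  D=13  E=16  F=29  G=24
Waiting = turnaround − burst: A=0, B=38, C=16, D=2, E=0, F=23, G=14
Total waiting = 0 + 38 + 16 + 2 + 0 + 23 + 14 = 93

93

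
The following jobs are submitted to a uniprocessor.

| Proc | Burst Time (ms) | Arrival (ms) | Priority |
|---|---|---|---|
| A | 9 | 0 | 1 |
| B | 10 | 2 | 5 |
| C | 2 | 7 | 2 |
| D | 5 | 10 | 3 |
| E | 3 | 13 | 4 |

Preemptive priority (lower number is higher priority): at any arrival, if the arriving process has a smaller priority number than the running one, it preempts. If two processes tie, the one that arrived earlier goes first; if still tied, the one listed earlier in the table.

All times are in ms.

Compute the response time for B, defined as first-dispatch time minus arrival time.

17

Schedule: | A 0-9 | C 9-11 | D 11-16 | E 16-19 | B 19-29 |
Completion: A=9  B=29  C=11  D=16  E=19
Response(B) = first start − arrival = 19 − 2 = 17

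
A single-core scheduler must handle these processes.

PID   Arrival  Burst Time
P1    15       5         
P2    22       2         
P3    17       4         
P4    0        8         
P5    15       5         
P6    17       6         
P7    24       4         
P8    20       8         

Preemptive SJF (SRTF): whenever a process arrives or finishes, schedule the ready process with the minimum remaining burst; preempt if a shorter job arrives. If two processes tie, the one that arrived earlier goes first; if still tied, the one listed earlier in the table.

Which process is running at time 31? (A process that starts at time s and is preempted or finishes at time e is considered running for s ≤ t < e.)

Timeline: | P4 0-8 | idle 8-15 | P1 15-20 | P3 20-24 | P2 24-26 | P7 26-30 | P5 30-35 | P6 35-41 | P8 41-49 |
Completion: P1=20  P2=26  P3=24  P4=8  P5=35  P6=41  P7=30  P8=49
Turnaround (C−A): P1=5  P2=4  P3=7  P4=8  P5=20  P6=24  P7=6  P8=29

P5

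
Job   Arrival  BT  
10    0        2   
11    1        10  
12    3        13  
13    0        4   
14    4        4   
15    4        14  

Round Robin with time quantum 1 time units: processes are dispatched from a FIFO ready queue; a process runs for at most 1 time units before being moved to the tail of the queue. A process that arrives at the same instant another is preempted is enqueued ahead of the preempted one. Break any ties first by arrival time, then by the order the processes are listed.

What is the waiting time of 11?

Timeline: | 10 0-1 | 13 1-2 | 11 2-3 | 10 3-4 | 13 4-5 | 12 5-6 | 11 6-7 | 14 7-8 | 15 8-9 | 13 9-10 | 12 10-11 | 11 11-12 | 14 12-13 | 15 13-14 | 13 14-15 | 12 15-16 | 11 16-17 | 14 17-18 | 15 18-19 | 12 19-20 | 11 20-21 | 14 21-22 | 15 22-23 | 12 23-24 | 11 24-25 | 15 25-26 | 12 26-27 | 11 27-28 | 15 28-29 | 12 29-30 | 11 30-31 | 15 31-32 | 12 32-33 | 11 33-34 | 15 34-35 | 12 35-36 | 11 36-37 | 15 37-38 | 12 38-39 | 15 39-40 | 12 40-41 | 15 41-42 | 12 42-43 | 15 43-44 | 12 44-45 | 15 45-47 |
Completion: 10=4  11=37  12=45  13=15  14=22  15=47
Waiting(11) = turnaround − burst = 36 − 10 = 26

26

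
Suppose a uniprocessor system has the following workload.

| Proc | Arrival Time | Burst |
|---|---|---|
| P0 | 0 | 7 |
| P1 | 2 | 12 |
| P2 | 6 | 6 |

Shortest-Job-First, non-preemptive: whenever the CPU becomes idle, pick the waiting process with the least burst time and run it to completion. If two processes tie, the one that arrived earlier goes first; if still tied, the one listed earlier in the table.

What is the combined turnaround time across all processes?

Timeline: | P0 0-7 | P2 7-13 | P1 13-25 |
Completion: P0=7  P1=25  P2=13
Turnaround = completion − arrival: P0=7, P1=23, P2=7
Total turnaround = 7 + 23 + 7 = 37

37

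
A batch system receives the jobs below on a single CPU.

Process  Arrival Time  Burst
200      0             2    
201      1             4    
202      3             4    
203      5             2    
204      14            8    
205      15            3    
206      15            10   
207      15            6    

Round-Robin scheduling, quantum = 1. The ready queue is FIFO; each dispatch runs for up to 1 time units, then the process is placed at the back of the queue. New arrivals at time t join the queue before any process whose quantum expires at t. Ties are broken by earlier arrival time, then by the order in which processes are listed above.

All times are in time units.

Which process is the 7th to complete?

Schedule: | 200 0-1 | 201 1-2 | 200 2-3 | 201 3-4 | 202 4-5 | 201 5-6 | 203 6-7 | 202 7-8 | 201 8-9 | 203 9-10 | 202 10-12 | idle 12-14 | 204 14-15 | 205 15-16 | 206 16-17 | 207 17-18 | 204 18-19 | 205 19-20 | 206 20-21 | 207 21-22 | 204 22-23 | 205 23-24 | 206 24-25 | 207 25-26 | 204 26-27 | 206 27-28 | 207 28-29 | 204 29-30 | 206 30-31 | 207 31-32 | 204 32-33 | 206 33-34 | 207 34-35 | 204 35-36 | 206 36-37 | 204 37-38 | 206 38-41 |
Completion: 200=3  201=9  202=12  203=10  204=38  205=24  206=41  207=35
Finish order: 200 → 201 → 203 → 202 → 205 → 207 → 204 → 206

204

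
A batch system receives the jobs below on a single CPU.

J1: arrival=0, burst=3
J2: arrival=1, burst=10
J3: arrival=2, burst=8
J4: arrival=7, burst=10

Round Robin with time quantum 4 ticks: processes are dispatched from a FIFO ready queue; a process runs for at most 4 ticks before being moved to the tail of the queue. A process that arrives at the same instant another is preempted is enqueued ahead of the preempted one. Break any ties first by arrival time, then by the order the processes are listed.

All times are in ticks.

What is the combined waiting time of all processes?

Timeline: | J1 0-3 | J2 3-7 | J3 7-11 | J4 11-15 | J2 15-19 | J3 19-23 | J4 23-27 | J2 27-29 | J4 29-31 |
Completion: J1=3  J2=29  J3=23  J4=31
Waiting = turnaround − burst: J1=0, J2=18, J3=13, J4=14
Total waiting = 0 + 18 + 13 + 14 = 45

45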